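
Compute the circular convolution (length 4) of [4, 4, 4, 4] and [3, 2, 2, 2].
Use y[k] = Σ_j x[j]·h[(k-j) mod 4]. y[0] = 4×3 + 4×2 + 4×2 + 4×2 = 36; y[1] = 4×2 + 4×3 + 4×2 + 4×2 = 36; y[2] = 4×2 + 4×2 + 4×3 + 4×2 = 36; y[3] = 4×2 + 4×2 + 4×2 + 4×3 = 36. Result: [36, 36, 36, 36]

[36, 36, 36, 36]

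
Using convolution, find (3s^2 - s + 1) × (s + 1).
Ascending coefficients: a = [1, -1, 3], b = [1, 1]. c[0] = 1×1 = 1; c[1] = 1×1 + -1×1 = 0; c[2] = -1×1 + 3×1 = 2; c[3] = 3×1 = 3. Result coefficients: [1, 0, 2, 3] → 3s^3 + 2s^2 + 1

3s^3 + 2s^2 + 1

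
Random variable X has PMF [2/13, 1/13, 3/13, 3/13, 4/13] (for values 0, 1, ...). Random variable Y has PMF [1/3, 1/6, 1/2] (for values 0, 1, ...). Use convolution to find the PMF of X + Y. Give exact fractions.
P(X+Y=k) = Σ_i P(X=i)·P(Y=k-i) — a convolution of [2/13, 1/13, 3/13, 3/13, 4/13] and [1/3, 1/6, 1/2]. P(X+Y=0) = (2/13)×(1/3) = 2/39; P(X+Y=1) = (2/13)×(1/6) + (1/13)×(1/3) = 1/39 + 1/39 = 2/39; P(X+Y=2) = (2/13)×(1/2) + (1/13)×(1/6) + (3/13)×(1/3) = 1/13 + 1/78 + 1/13 = 1/6; P(X+Y=3) = (1/13)×(1/2) + (3/13)×(1/6) + (3/13)×(1/3) = 1/26 + 1/26 + 1/13 = 2/13; P(X+Y=4) = (3/13)×(1/2) + (3/13)×(1/6) + (4/13)×(1/3) = 3/26 + 1/26 + 4/39 = 10/39; P(X+Y=5) = (3/13)×(1/2) + (4/13)×(1/6) = 3/26 + 2/39 = 1/6; P(X+Y=6) = (4/13)×(1/2) = 2/13. PMF: [2/39, 2/39, 1/6, 2/13, 10/39, 1/6, 2/13] (sums to 1 ✓)

[2/39, 2/39, 1/6, 2/13, 10/39, 1/6, 2/13]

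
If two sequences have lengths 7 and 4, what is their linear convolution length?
Linear/full convolution length: m + n - 1 = 7 + 4 - 1 = 10

10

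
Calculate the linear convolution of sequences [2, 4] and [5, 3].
y[0] = 2×5 = 10; y[1] = 2×3 + 4×5 = 26; y[2] = 4×3 = 12

[10, 26, 12]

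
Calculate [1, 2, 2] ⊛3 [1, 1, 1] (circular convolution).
Use y[k] = Σ_j a[j]·b[(k-j) mod 3]. y[0] = 1×1 + 2×1 + 2×1 = 5; y[1] = 1×1 + 2×1 + 2×1 = 5; y[2] = 1×1 + 2×1 + 2×1 = 5. Result: [5, 5, 5]

[5, 5, 5]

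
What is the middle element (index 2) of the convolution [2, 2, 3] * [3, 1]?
Use y[k] = Σ_i a[i]·b[k-i] at k=2. y[2] = 2×1 + 3×3 = 11

11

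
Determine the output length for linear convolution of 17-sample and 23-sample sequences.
Linear/full convolution length: m + n - 1 = 17 + 23 - 1 = 39

39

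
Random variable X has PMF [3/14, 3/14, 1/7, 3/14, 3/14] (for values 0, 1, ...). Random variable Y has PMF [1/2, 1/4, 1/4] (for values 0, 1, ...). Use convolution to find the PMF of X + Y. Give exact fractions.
P(X+Y=k) = Σ_i P(X=i)·P(Y=k-i) — a convolution of [3/14, 3/14, 1/7, 3/14, 3/14] and [1/2, 1/4, 1/4]. P(X+Y=0) = (3/14)×(1/2) = 3/28; P(X+Y=1) = (3/14)×(1/4) + (3/14)×(1/2) = 3/56 + 3/28 = 9/56; P(X+Y=2) = (3/14)×(1/4) + (3/14)×(1/4) + (1/7)×(1/2) = 3/56 + 3/56 + 1/14 = 5/28; P(X+Y=3) = (3/14)×(1/4) + (1/7)×(1/4) + (3/14)×(1/2) = 3/56 + 1/28 + 3/28 = 11/56; P(X+Y=4) = (1/7)×(1/4) + (3/14)×(1/4) + (3/14)×(1/2) = 1/28 + 3/56 + 3/28 = 11/56; P(X+Y=5) = (3/14)×(1/4) + (3/14)×(1/4) = 3/56 + 3/56 = 3/28; P(X+Y=6) = (3/14)×(1/4) = 3/56. PMF: [3/28, 9/56, 5/28, 11/56, 11/56, 3/28, 3/56] (sums to 1 ✓)

[3/28, 9/56, 5/28, 11/56, 11/56, 3/28, 3/56]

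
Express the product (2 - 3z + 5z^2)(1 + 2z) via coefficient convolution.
Ascending coefficients: a = [2, -3, 5], b = [1, 2]. c[0] = 2×1 = 2; c[1] = 2×2 + -3×1 = 1; c[2] = -3×2 + 5×1 = -1; c[3] = 5×2 = 10. Result coefficients: [2, 1, -1, 10] → 2 + z - z^2 + 10z^3

2 + z - z^2 + 10z^3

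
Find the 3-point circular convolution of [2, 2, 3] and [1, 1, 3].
Use y[k] = Σ_j s[j]·t[(k-j) mod 3]. y[0] = 2×1 + 2×3 + 3×1 = 11; y[1] = 2×1 + 2×1 + 3×3 = 13; y[2] = 2×3 + 2×1 + 3×1 = 11. Result: [11, 13, 11]

[11, 13, 11]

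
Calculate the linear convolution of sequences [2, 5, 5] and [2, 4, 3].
y[0] = 2×2 = 4; y[1] = 2×4 + 5×2 = 18; y[2] = 2×3 + 5×4 + 5×2 = 36; y[3] = 5×3 + 5×4 = 35; y[4] = 5×3 = 15

[4, 18, 36, 35, 15]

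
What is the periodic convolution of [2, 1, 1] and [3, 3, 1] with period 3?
Use y[k] = Σ_j s[j]·t[(k-j) mod 3]. y[0] = 2×3 + 1×1 + 1×3 = 10; y[1] = 2×3 + 1×3 + 1×1 = 10; y[2] = 2×1 + 1×3 + 1×3 = 8. Result: [10, 10, 8]

[10, 10, 8]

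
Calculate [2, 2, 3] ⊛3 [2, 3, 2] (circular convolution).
Use y[k] = Σ_j x[j]·h[(k-j) mod 3]. y[0] = 2×2 + 2×2 + 3×3 = 17; y[1] = 2×3 + 2×2 + 3×2 = 16; y[2] = 2×2 + 2×3 + 3×2 = 16. Result: [17, 16, 16]

[17, 16, 16]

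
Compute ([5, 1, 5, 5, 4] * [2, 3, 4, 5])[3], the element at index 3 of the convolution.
Use y[k] = Σ_i a[i]·b[k-i] at k=3. y[3] = 5×5 + 1×4 + 5×3 + 5×2 = 54

54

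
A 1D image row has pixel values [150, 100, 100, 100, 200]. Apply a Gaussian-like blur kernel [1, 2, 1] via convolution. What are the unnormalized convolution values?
Convolve image row [150, 100, 100, 100, 200] with kernel [1, 2, 1]: y[0] = 150×1 = 150; y[1] = 150×2 + 100×1 = 400; y[2] = 150×1 + 100×2 + 100×1 = 450; y[3] = 100×1 + 100×2 + 100×1 = 400; y[4] = 100×1 + 100×2 + 200×1 = 500; y[5] = 100×1 + 200×2 = 500; y[6] = 200×1 = 200 → [150, 400, 450, 400, 500, 500, 200]. Normalization factor = sum(kernel) = 4.

[150, 400, 450, 400, 500, 500, 200]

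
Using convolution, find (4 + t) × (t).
Ascending coefficients: a = [4, 1], b = [0, 1]. c[0] = 4×0 = 0; c[1] = 4×1 + 1×0 = 4; c[2] = 1×1 = 1. Result coefficients: [0, 4, 1] → 4t + t^2

4t + t^2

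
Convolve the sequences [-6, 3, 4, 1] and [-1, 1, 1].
y[0] = -6×-1 = 6; y[1] = -6×1 + 3×-1 = -9; y[2] = -6×1 + 3×1 + 4×-1 = -7; y[3] = 3×1 + 4×1 + 1×-1 = 6; y[4] = 4×1 + 1×1 = 5; y[5] = 1×1 = 1

[6, -9, -7, 6, 5, 1]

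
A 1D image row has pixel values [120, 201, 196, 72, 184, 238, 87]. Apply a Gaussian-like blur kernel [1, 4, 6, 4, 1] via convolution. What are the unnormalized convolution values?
Convolve image row [120, 201, 196, 72, 184, 238, 87] with kernel [1, 4, 6, 4, 1]: y[0] = 120×1 = 120; y[1] = 120×4 + 201×1 = 681; y[2] = 120×6 + 201×4 + 196×1 = 1720; y[3] = 120×4 + 201×6 + 196×4 + 72×1 = 2542; y[4] = 120×1 + 201×4 + 196×6 + 72×4 + 184×1 = 2572; y[5] = 201×1 + 196×4 + 72×6 + 184×4 + 238×1 = 2391; y[6] = 196×1 + 72×4 + 184×6 + 238×4 + 87×1 = 2627; y[7] = 72×1 + 184×4 + 238×6 + 87×4 = 2584; y[8] = 184×1 + 238×4 + 87×6 = 1658; y[9] = 238×1 + 87×4 = 586; y[10] = 87×1 = 87 → [120, 681, 1720, 2542, 2572, 2391, 2627, 2584, 1658, 586, 87]. Normalization factor = sum(kernel) = 16.

[120, 681, 1720, 2542, 2572, 2391, 2627, 2584, 1658, 586, 87]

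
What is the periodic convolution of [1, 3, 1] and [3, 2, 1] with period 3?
Use y[k] = Σ_j u[j]·v[(k-j) mod 3]. y[0] = 1×3 + 3×1 + 1×2 = 8; y[1] = 1×2 + 3×3 + 1×1 = 12; y[2] = 1×1 + 3×2 + 1×3 = 10. Result: [8, 12, 10]

[8, 12, 10]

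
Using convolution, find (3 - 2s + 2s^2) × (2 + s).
Ascending coefficients: a = [3, -2, 2], b = [2, 1]. c[0] = 3×2 = 6; c[1] = 3×1 + -2×2 = -1; c[2] = -2×1 + 2×2 = 2; c[3] = 2×1 = 2. Result coefficients: [6, -1, 2, 2] → 6 - s + 2s^2 + 2s^3

6 - s + 2s^2 + 2s^3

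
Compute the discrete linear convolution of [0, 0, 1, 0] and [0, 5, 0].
y[0] = 0×0 = 0; y[1] = 0×5 + 0×0 = 0; y[2] = 0×0 + 0×5 + 1×0 = 0; y[3] = 0×0 + 1×5 + 0×0 = 5; y[4] = 1×0 + 0×5 = 0; y[5] = 0×0 = 0

[0, 0, 0, 5, 0, 0]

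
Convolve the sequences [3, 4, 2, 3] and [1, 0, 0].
y[0] = 3×1 = 3; y[1] = 3×0 + 4×1 = 4; y[2] = 3×0 + 4×0 + 2×1 = 2; y[3] = 4×0 + 2×0 + 3×1 = 3; y[4] = 2×0 + 3×0 = 0; y[5] = 3×0 = 0

[3, 4, 2, 3, 0, 0]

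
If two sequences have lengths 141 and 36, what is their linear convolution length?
Linear/full convolution length: m + n - 1 = 141 + 36 - 1 = 176

176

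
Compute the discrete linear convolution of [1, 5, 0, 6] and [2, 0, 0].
y[0] = 1×2 = 2; y[1] = 1×0 + 5×2 = 10; y[2] = 1×0 + 5×0 + 0×2 = 0; y[3] = 5×0 + 0×0 + 6×2 = 12; y[4] = 0×0 + 6×0 = 0; y[5] = 6×0 = 0

[2, 10, 0, 12, 0, 0]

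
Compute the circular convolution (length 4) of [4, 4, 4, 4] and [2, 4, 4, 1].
Use y[k] = Σ_j f[j]·g[(k-j) mod 4]. y[0] = 4×2 + 4×1 + 4×4 + 4×4 = 44; y[1] = 4×4 + 4×2 + 4×1 + 4×4 = 44; y[2] = 4×4 + 4×4 + 4×2 + 4×1 = 44; y[3] = 4×1 + 4×4 + 4×4 + 4×2 = 44. Result: [44, 44, 44, 44]

[44, 44, 44, 44]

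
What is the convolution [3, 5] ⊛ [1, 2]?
y[0] = 3×1 = 3; y[1] = 3×2 + 5×1 = 11; y[2] = 5×2 = 10

[3, 11, 10]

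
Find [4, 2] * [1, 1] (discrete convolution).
y[0] = 4×1 = 4; y[1] = 4×1 + 2×1 = 6; y[2] = 2×1 = 2

[4, 6, 2]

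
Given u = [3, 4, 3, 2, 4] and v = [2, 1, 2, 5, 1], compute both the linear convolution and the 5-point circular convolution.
Linear: y_lin[0] = 3×2 = 6; y_lin[1] = 3×1 + 4×2 = 11; y_lin[2] = 3×2 + 4×1 + 3×2 = 16; y_lin[3] = 3×5 + 4×2 + 3×1 + 2×2 = 30; y_lin[4] = 3×1 + 4×5 + 3×2 + 2×1 + 4×2 = 39; y_lin[5] = 4×1 + 3×5 + 2×2 + 4×1 = 27; y_lin[6] = 3×1 + 2×5 + 4×2 = 21; y_lin[7] = 2×1 + 4×5 = 22; y_lin[8] = 4×1 = 4 → [6, 11, 16, 30, 39, 27, 21, 22, 4]. Circular (length 5): y[0] = 3×2 + 4×1 + 3×5 + 2×2 + 4×1 = 33; y[1] = 3×1 + 4×2 + 3×1 + 2×5 + 4×2 = 32; y[2] = 3×2 + 4×1 + 3×2 + 2×1 + 4×5 = 38; y[3] = 3×5 + 4×2 + 3×1 + 2×2 + 4×1 = 34; y[4] = 3×1 + 4×5 + 3×2 + 2×1 + 4×2 = 39 → [33, 32, 38, 34, 39]

Linear: [6, 11, 16, 30, 39, 27, 21, 22, 4], Circular: [33, 32, 38, 34, 39]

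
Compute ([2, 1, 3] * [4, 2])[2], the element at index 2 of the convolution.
Use y[k] = Σ_i a[i]·b[k-i] at k=2. y[2] = 1×2 + 3×4 = 14

14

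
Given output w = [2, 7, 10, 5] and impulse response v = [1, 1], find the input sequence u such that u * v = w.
Deconvolve w=[2, 7, 10, 5] by v=[1, 1]. Since v[0]=1, solve forward: u[0] = w[0] / 1 = 2; u[1] = (w[1] - 2×1) / 1 = 5; u[2] = (w[2] - 5×1) / 1 = 5. So u = [2, 5, 5]. Check by forward convolution: w[0] = 2×1 = 2; w[1] = 2×1 + 5×1 = 7; w[2] = 5×1 + 5×1 = 10; w[3] = 5×1 = 5

[2, 5, 5]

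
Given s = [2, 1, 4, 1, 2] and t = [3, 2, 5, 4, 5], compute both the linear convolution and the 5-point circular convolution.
Linear: y_lin[0] = 2×3 = 6; y_lin[1] = 2×2 + 1×3 = 7; y_lin[2] = 2×5 + 1×2 + 4×3 = 24; y_lin[3] = 2×4 + 1×5 + 4×2 + 1×3 = 24; y_lin[4] = 2×5 + 1×4 + 4×5 + 1×2 + 2×3 = 42; y_lin[5] = 1×5 + 4×4 + 1×5 + 2×2 = 30; y_lin[6] = 4×5 + 1×4 + 2×5 = 34; y_lin[7] = 1×5 + 2×4 = 13; y_lin[8] = 2×5 = 10 → [6, 7, 24, 24, 42, 30, 34, 13, 10]. Circular (length 5): y[0] = 2×3 + 1×5 + 4×4 + 1×5 + 2×2 = 36; y[1] = 2×2 + 1×3 + 4×5 + 1×4 + 2×5 = 41; y[2] = 2×5 + 1×2 + 4×3 + 1×5 + 2×4 = 37; y[3] = 2×4 + 1×5 + 4×2 + 1×3 + 2×5 = 34; y[4] = 2×5 + 1×4 + 4×5 + 1×2 + 2×3 = 42 → [36, 41, 37, 34, 42]

Linear: [6, 7, 24, 24, 42, 30, 34, 13, 10], Circular: [36, 41, 37, 34, 42]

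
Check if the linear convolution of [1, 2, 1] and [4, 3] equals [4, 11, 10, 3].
Recompute linear convolution of [1, 2, 1] and [4, 3]: y[0] = 1×4 = 4; y[1] = 1×3 + 2×4 = 11; y[2] = 2×3 + 1×4 = 10; y[3] = 1×3 = 3 → [4, 11, 10, 3]. Given [4, 11, 10, 3] matches, so answer: Yes

Yes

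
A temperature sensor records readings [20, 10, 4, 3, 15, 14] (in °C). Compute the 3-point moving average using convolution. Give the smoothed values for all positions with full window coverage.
3-point moving average kernel = [1, 1, 1]. Apply in 'valid' mode (full window coverage): avg[0] = (20 + 10 + 4) / 3 = 11.33; avg[1] = (10 + 4 + 3) / 3 = 5.67; avg[2] = (4 + 3 + 15) / 3 = 7.33; avg[3] = (3 + 15 + 14) / 3 = 10.67. Smoothed values: [11.33, 5.67, 7.33, 10.67]

[11.33, 5.67, 7.33, 10.67]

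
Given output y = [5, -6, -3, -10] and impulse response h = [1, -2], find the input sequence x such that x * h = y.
Deconvolve y=[5, -6, -3, -10] by h=[1, -2]. Since h[0]=1, solve forward: x[0] = y[0] / 1 = 5; x[1] = (y[1] - 5×-2) / 1 = 4; x[2] = (y[2] - 4×-2) / 1 = 5. So x = [5, 4, 5]. Check by forward convolution: y[0] = 5×1 = 5; y[1] = 5×-2 + 4×1 = -6; y[2] = 4×-2 + 5×1 = -3; y[3] = 5×-2 = -10

[5, 4, 5]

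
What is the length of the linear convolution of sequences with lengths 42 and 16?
Linear/full convolution length: m + n - 1 = 42 + 16 - 1 = 57

57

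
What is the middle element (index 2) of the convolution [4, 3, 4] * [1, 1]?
Use y[k] = Σ_i a[i]·b[k-i] at k=2. y[2] = 3×1 + 4×1 = 7

7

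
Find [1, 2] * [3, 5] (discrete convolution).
y[0] = 1×3 = 3; y[1] = 1×5 + 2×3 = 11; y[2] = 2×5 = 10

[3, 11, 10]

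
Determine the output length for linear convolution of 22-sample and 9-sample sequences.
Linear/full convolution length: m + n - 1 = 22 + 9 - 1 = 30

30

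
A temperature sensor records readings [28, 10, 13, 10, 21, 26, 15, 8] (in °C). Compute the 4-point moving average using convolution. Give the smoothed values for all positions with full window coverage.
4-point moving average kernel = [1, 1, 1, 1]. Apply in 'valid' mode (full window coverage): avg[0] = (28 + 10 + 13 + 10) / 4 = 15.25; avg[1] = (10 + 13 + 10 + 21) / 4 = 13.5; avg[2] = (13 + 10 + 21 + 26) / 4 = 17.5; avg[3] = (10 + 21 + 26 + 15) / 4 = 18.0; avg[4] = (21 + 26 + 15 + 8) / 4 = 17.5. Smoothed values: [15.25, 13.5, 17.5, 18.0, 17.5]

[15.25, 13.5, 17.5, 18.0, 17.5]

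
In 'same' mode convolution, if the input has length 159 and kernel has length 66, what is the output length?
'Same' mode returns an output with the same length as the input: 159

159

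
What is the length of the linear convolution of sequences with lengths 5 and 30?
Linear/full convolution length: m + n - 1 = 5 + 30 - 1 = 34

34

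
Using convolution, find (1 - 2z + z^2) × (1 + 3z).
Ascending coefficients: a = [1, -2, 1], b = [1, 3]. c[0] = 1×1 = 1; c[1] = 1×3 + -2×1 = 1; c[2] = -2×3 + 1×1 = -5; c[3] = 1×3 = 3. Result coefficients: [1, 1, -5, 3] → 1 + z - 5z^2 + 3z^3

1 + z - 5z^2 + 3z^3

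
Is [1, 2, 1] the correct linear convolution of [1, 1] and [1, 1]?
Recompute linear convolution of [1, 1] and [1, 1]: y[0] = 1×1 = 1; y[1] = 1×1 + 1×1 = 2; y[2] = 1×1 = 1 → [1, 2, 1]. Given [1, 2, 1] matches, so answer: Yes

Yes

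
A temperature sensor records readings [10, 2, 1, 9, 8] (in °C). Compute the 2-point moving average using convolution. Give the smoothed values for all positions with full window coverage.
2-point moving average kernel = [1, 1]. Apply in 'valid' mode (full window coverage): avg[0] = (10 + 2) / 2 = 6.0; avg[1] = (2 + 1) / 2 = 1.5; avg[2] = (1 + 9) / 2 = 5.0; avg[3] = (9 + 8) / 2 = 8.5. Smoothed values: [6.0, 1.5, 5.0, 8.5]

[6.0, 1.5, 5.0, 8.5]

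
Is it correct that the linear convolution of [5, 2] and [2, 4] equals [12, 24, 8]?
Recompute linear convolution of [5, 2] and [2, 4]: y[0] = 5×2 = 10; y[1] = 5×4 + 2×2 = 24; y[2] = 2×4 = 8 → [10, 24, 8]. Compare to given [12, 24, 8]: they differ at index 0: given 12, correct 10, so answer: No

No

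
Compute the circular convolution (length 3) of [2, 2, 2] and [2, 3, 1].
Use y[k] = Σ_j a[j]·b[(k-j) mod 3]. y[0] = 2×2 + 2×1 + 2×3 = 12; y[1] = 2×3 + 2×2 + 2×1 = 12; y[2] = 2×1 + 2×3 + 2×2 = 12. Result: [12, 12, 12]

[12, 12, 12]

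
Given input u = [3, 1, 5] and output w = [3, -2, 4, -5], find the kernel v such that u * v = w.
Output length 4 = len(u) + len(v) - 1 ⇒ len(v) = 2. Solve v forward using v[k] = (w[k] - Σ_{i≥1} u[i]·v[k-i]) / u[0]: v[0] = w[0] / u[0] = 3 / 3 = 1; v[1] = (w[1] - 1×1) / u[0] = (-2 - 1×1) / 3 = -1. So v = [1, -1]. Forward-check [3, 1, 5] * [1, -1]: w[0] = 3×1 = 3; w[1] = 3×-1 + 1×1 = -2; w[2] = 1×-1 + 5×1 = 4; w[3] = 5×-1 = -5 → [3, -2, 4, -5] ✓

[1, -1]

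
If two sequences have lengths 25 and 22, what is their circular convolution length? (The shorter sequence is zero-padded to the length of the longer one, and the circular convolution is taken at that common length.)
Circular convolution (zero-padding the shorter input) has length max(m, n) = max(25, 22) = 25

25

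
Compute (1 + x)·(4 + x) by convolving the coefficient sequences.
Ascending coefficients: a = [1, 1], b = [4, 1]. c[0] = 1×4 = 4; c[1] = 1×1 + 1×4 = 5; c[2] = 1×1 = 1. Result coefficients: [4, 5, 1] → 4 + 5x + x^2

4 + 5x + x^2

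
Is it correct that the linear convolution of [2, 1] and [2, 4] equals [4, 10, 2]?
Recompute linear convolution of [2, 1] and [2, 4]: y[0] = 2×2 = 4; y[1] = 2×4 + 1×2 = 10; y[2] = 1×4 = 4 → [4, 10, 4]. Compare to given [4, 10, 2]: they differ at index 2: given 2, correct 4, so answer: No

No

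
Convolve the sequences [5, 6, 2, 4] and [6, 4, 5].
y[0] = 5×6 = 30; y[1] = 5×4 + 6×6 = 56; y[2] = 5×5 + 6×4 + 2×6 = 61; y[3] = 6×5 + 2×4 + 4×6 = 62; y[4] = 2×5 + 4×4 = 26; y[5] = 4×5 = 20

[30, 56, 61, 62, 26, 20]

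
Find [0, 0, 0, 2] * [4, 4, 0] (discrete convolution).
y[0] = 0×4 = 0; y[1] = 0×4 + 0×4 = 0; y[2] = 0×0 + 0×4 + 0×4 = 0; y[3] = 0×0 + 0×4 + 2×4 = 8; y[4] = 0×0 + 2×4 = 8; y[5] = 2×0 = 0

[0, 0, 0, 8, 8, 0]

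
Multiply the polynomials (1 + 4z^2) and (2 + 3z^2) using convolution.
Ascending coefficients: a = [1, 0, 4], b = [2, 0, 3]. c[0] = 1×2 = 2; c[1] = 1×0 + 0×2 = 0; c[2] = 1×3 + 0×0 + 4×2 = 11; c[3] = 0×3 + 4×0 = 0; c[4] = 4×3 = 12. Result coefficients: [2, 0, 11, 0, 12] → 2 + 11z^2 + 12z^4

2 + 11z^2 + 12z^4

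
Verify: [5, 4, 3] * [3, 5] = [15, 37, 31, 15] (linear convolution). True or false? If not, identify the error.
Recompute linear convolution of [5, 4, 3] and [3, 5]: y[0] = 5×3 = 15; y[1] = 5×5 + 4×3 = 37; y[2] = 4×5 + 3×3 = 29; y[3] = 3×5 = 15 → [15, 37, 29, 15]. Compare to given [15, 37, 31, 15]: they differ at index 2: given 31, correct 29, so answer: No

No. Error at index 2: given 31, correct 29.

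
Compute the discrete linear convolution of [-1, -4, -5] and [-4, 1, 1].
y[0] = -1×-4 = 4; y[1] = -1×1 + -4×-4 = 15; y[2] = -1×1 + -4×1 + -5×-4 = 15; y[3] = -4×1 + -5×1 = -9; y[4] = -5×1 = -5

[4, 15, 15, -9, -5]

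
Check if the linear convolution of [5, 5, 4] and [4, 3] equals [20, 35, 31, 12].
Recompute linear convolution of [5, 5, 4] and [4, 3]: y[0] = 5×4 = 20; y[1] = 5×3 + 5×4 = 35; y[2] = 5×3 + 4×4 = 31; y[3] = 4×3 = 12 → [20, 35, 31, 12]. Given [20, 35, 31, 12] matches, so answer: Yes

Yes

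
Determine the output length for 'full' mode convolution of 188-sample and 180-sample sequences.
Linear/full convolution length: m + n - 1 = 188 + 180 - 1 = 367

367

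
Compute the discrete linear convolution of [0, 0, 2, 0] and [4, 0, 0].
y[0] = 0×4 = 0; y[1] = 0×0 + 0×4 = 0; y[2] = 0×0 + 0×0 + 2×4 = 8; y[3] = 0×0 + 2×0 + 0×4 = 0; y[4] = 2×0 + 0×0 = 0; y[5] = 0×0 = 0

[0, 0, 8, 0, 0, 0]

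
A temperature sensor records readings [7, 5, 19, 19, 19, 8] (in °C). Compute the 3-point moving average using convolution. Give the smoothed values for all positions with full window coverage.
3-point moving average kernel = [1, 1, 1]. Apply in 'valid' mode (full window coverage): avg[0] = (7 + 5 + 19) / 3 = 10.33; avg[1] = (5 + 19 + 19) / 3 = 14.33; avg[2] = (19 + 19 + 19) / 3 = 19.0; avg[3] = (19 + 19 + 8) / 3 = 15.33. Smoothed values: [10.33, 14.33, 19.0, 15.33]

[10.33, 14.33, 19.0, 15.33]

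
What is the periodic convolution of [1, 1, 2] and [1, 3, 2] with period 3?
Use y[k] = Σ_j a[j]·b[(k-j) mod 3]. y[0] = 1×1 + 1×2 + 2×3 = 9; y[1] = 1×3 + 1×1 + 2×2 = 8; y[2] = 1×2 + 1×3 + 2×1 = 7. Result: [9, 8, 7]

[9, 8, 7]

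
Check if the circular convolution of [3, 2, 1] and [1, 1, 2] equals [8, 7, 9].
Recompute circular convolution of [3, 2, 1] and [1, 1, 2]: y[0] = 3×1 + 2×2 + 1×1 = 8; y[1] = 3×1 + 2×1 + 1×2 = 7; y[2] = 3×2 + 2×1 + 1×1 = 9 → [8, 7, 9]. Given [8, 7, 9] matches, so answer: Yes

Yes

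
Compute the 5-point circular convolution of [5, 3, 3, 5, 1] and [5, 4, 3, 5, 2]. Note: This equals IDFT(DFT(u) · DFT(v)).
Either evaluate y[k] = Σ_j u[j]·v[(k-j) mod 5] directly, or use IDFT(DFT(u) · DFT(v)). y[0] = 5×5 + 3×2 + 3×5 + 5×3 + 1×4 = 65; y[1] = 5×4 + 3×5 + 3×2 + 5×5 + 1×3 = 69; y[2] = 5×3 + 3×4 + 3×5 + 5×2 + 1×5 = 57; y[3] = 5×5 + 3×3 + 3×4 + 5×5 + 1×2 = 73; y[4] = 5×2 + 3×5 + 3×3 + 5×4 + 1×5 = 59. Result: [65, 69, 57, 73, 59]

[65, 69, 57, 73, 59]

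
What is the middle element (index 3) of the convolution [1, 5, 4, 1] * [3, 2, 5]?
Use y[k] = Σ_i a[i]·b[k-i] at k=3. y[3] = 5×5 + 4×2 + 1×3 = 36

36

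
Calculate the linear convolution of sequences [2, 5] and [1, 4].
y[0] = 2×1 = 2; y[1] = 2×4 + 5×1 = 13; y[2] = 5×4 = 20

[2, 13, 20]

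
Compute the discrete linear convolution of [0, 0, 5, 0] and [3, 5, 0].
y[0] = 0×3 = 0; y[1] = 0×5 + 0×3 = 0; y[2] = 0×0 + 0×5 + 5×3 = 15; y[3] = 0×0 + 5×5 + 0×3 = 25; y[4] = 5×0 + 0×5 = 0; y[5] = 0×0 = 0

[0, 0, 15, 25, 0, 0]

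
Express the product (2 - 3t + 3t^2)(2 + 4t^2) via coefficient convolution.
Ascending coefficients: a = [2, -3, 3], b = [2, 0, 4]. c[0] = 2×2 = 4; c[1] = 2×0 + -3×2 = -6; c[2] = 2×4 + -3×0 + 3×2 = 14; c[3] = -3×4 + 3×0 = -12; c[4] = 3×4 = 12. Result coefficients: [4, -6, 14, -12, 12] → 4 - 6t + 14t^2 - 12t^3 + 12t^4

4 - 6t + 14t^2 - 12t^3 + 12t^4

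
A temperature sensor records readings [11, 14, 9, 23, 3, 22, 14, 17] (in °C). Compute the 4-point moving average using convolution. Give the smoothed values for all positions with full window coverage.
4-point moving average kernel = [1, 1, 1, 1]. Apply in 'valid' mode (full window coverage): avg[0] = (11 + 14 + 9 + 23) / 4 = 14.25; avg[1] = (14 + 9 + 23 + 3) / 4 = 12.25; avg[2] = (9 + 23 + 3 + 22) / 4 = 14.25; avg[3] = (23 + 3 + 22 + 14) / 4 = 15.5; avg[4] = (3 + 22 + 14 + 17) / 4 = 14.0. Smoothed values: [14.25, 12.25, 14.25, 15.5, 14.0]

[14.25, 12.25, 14.25, 15.5, 14.0]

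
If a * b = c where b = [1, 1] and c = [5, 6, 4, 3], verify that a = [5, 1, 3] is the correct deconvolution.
Forward-compute [5, 1, 3] * [1, 1]: c[0] = 5×1 = 5; c[1] = 5×1 + 1×1 = 6; c[2] = 1×1 + 3×1 = 4; c[3] = 3×1 = 3 → [5, 6, 4, 3]. Matches given c = [5, 6, 4, 3], so verified.

Verified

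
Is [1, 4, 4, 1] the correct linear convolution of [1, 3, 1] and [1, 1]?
Recompute linear convolution of [1, 3, 1] and [1, 1]: y[0] = 1×1 = 1; y[1] = 1×1 + 3×1 = 4; y[2] = 3×1 + 1×1 = 4; y[3] = 1×1 = 1 → [1, 4, 4, 1]. Given [1, 4, 4, 1] matches, so answer: Yes

Yes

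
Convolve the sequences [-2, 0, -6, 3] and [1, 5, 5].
y[0] = -2×1 = -2; y[1] = -2×5 + 0×1 = -10; y[2] = -2×5 + 0×5 + -6×1 = -16; y[3] = 0×5 + -6×5 + 3×1 = -27; y[4] = -6×5 + 3×5 = -15; y[5] = 3×5 = 15

[-2, -10, -16, -27, -15, 15]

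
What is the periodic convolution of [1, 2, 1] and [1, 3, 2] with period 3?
Use y[k] = Σ_j a[j]·b[(k-j) mod 3]. y[0] = 1×1 + 2×2 + 1×3 = 8; y[1] = 1×3 + 2×1 + 1×2 = 7; y[2] = 1×2 + 2×3 + 1×1 = 9. Result: [8, 7, 9]

[8, 7, 9]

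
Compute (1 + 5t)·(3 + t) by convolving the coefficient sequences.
Ascending coefficients: a = [1, 5], b = [3, 1]. c[0] = 1×3 = 3; c[1] = 1×1 + 5×3 = 16; c[2] = 5×1 = 5. Result coefficients: [3, 16, 5] → 3 + 16t + 5t^2

3 + 16t + 5t^2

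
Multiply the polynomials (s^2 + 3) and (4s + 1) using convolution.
Ascending coefficients: a = [3, 0, 1], b = [1, 4]. c[0] = 3×1 = 3; c[1] = 3×4 + 0×1 = 12; c[2] = 0×4 + 1×1 = 1; c[3] = 1×4 = 4. Result coefficients: [3, 12, 1, 4] → 4s^3 + s^2 + 12s + 3

4s^3 + s^2 + 12s + 3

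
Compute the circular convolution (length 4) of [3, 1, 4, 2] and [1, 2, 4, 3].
Use y[k] = Σ_j a[j]·b[(k-j) mod 4]. y[0] = 3×1 + 1×3 + 4×4 + 2×2 = 26; y[1] = 3×2 + 1×1 + 4×3 + 2×4 = 27; y[2] = 3×4 + 1×2 + 4×1 + 2×3 = 24; y[3] = 3×3 + 1×4 + 4×2 + 2×1 = 23. Result: [26, 27, 24, 23]

[26, 27, 24, 23]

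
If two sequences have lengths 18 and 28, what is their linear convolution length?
Linear/full convolution length: m + n - 1 = 18 + 28 - 1 = 45

45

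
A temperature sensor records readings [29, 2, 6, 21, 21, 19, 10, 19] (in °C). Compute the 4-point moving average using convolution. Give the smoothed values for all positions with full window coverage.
4-point moving average kernel = [1, 1, 1, 1]. Apply in 'valid' mode (full window coverage): avg[0] = (29 + 2 + 6 + 21) / 4 = 14.5; avg[1] = (2 + 6 + 21 + 21) / 4 = 12.5; avg[2] = (6 + 21 + 21 + 19) / 4 = 16.75; avg[3] = (21 + 21 + 19 + 10) / 4 = 17.75; avg[4] = (21 + 19 + 10 + 19) / 4 = 17.25. Smoothed values: [14.5, 12.5, 16.75, 17.75, 17.25]

[14.5, 12.5, 16.75, 17.75, 17.25]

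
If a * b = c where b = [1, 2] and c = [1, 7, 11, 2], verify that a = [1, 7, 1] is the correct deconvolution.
Forward-compute [1, 7, 1] * [1, 2]: c[0] = 1×1 = 1; c[1] = 1×2 + 7×1 = 9; c[2] = 7×2 + 1×1 = 15; c[3] = 1×2 = 2 → [1, 9, 15, 2]. Does not match given c = [1, 7, 11, 2].

Not verified. [1, 7, 1] * [1, 2] = [1, 9, 15, 2], which differs from [1, 7, 11, 2] at index 1.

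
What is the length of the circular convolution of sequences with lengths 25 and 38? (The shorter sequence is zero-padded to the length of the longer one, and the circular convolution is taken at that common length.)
Circular convolution (zero-padding the shorter input) has length max(m, n) = max(25, 38) = 38

38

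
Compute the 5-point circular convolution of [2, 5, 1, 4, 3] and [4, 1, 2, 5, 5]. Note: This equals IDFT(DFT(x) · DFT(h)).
Either evaluate y[k] = Σ_j x[j]·h[(k-j) mod 5] directly, or use IDFT(DFT(x) · DFT(h)). y[0] = 2×4 + 5×5 + 1×5 + 4×2 + 3×1 = 49; y[1] = 2×1 + 5×4 + 1×5 + 4×5 + 3×2 = 53; y[2] = 2×2 + 5×1 + 1×4 + 4×5 + 3×5 = 48; y[3] = 2×5 + 5×2 + 1×1 + 4×4 + 3×5 = 52; y[4] = 2×5 + 5×5 + 1×2 + 4×1 + 3×4 = 53. Result: [49, 53, 48, 52, 53]

[49, 53, 48, 52, 53]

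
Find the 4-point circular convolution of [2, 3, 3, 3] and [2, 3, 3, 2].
Use y[k] = Σ_j f[j]·g[(k-j) mod 4]. y[0] = 2×2 + 3×2 + 3×3 + 3×3 = 28; y[1] = 2×3 + 3×2 + 3×2 + 3×3 = 27; y[2] = 2×3 + 3×3 + 3×2 + 3×2 = 27; y[3] = 2×2 + 3×3 + 3×3 + 3×2 = 28. Result: [28, 27, 27, 28]

[28, 27, 27, 28]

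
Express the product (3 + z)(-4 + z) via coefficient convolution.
Ascending coefficients: a = [3, 1], b = [-4, 1]. c[0] = 3×-4 = -12; c[1] = 3×1 + 1×-4 = -1; c[2] = 1×1 = 1. Result coefficients: [-12, -1, 1] → -12 - z + z^2

-12 - z + z^2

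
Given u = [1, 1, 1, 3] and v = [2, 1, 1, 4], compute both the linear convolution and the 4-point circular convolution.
Linear: y_lin[0] = 1×2 = 2; y_lin[1] = 1×1 + 1×2 = 3; y_lin[2] = 1×1 + 1×1 + 1×2 = 4; y_lin[3] = 1×4 + 1×1 + 1×1 + 3×2 = 12; y_lin[4] = 1×4 + 1×1 + 3×1 = 8; y_lin[5] = 1×4 + 3×1 = 7; y_lin[6] = 3×4 = 12 → [2, 3, 4, 12, 8, 7, 12]. Circular (length 4): y[0] = 1×2 + 1×4 + 1×1 + 3×1 = 10; y[1] = 1×1 + 1×2 + 1×4 + 3×1 = 10; y[2] = 1×1 + 1×1 + 1×2 + 3×4 = 16; y[3] = 1×4 + 1×1 + 1×1 + 3×2 = 12 → [10, 10, 16, 12]

Linear: [2, 3, 4, 12, 8, 7, 12], Circular: [10, 10, 16, 12]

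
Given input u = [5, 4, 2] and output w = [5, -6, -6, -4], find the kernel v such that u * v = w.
Output length 4 = len(u) + len(v) - 1 ⇒ len(v) = 2. Solve v forward using v[k] = (w[k] - Σ_{i≥1} u[i]·v[k-i]) / u[0]: v[0] = w[0] / u[0] = 5 / 5 = 1; v[1] = (w[1] - 4×1) / u[0] = (-6 - 4×1) / 5 = -2. So v = [1, -2]. Forward-check [5, 4, 2] * [1, -2]: w[0] = 5×1 = 5; w[1] = 5×-2 + 4×1 = -6; w[2] = 4×-2 + 2×1 = -6; w[3] = 2×-2 = -4 → [5, -6, -6, -4] ✓

[1, -2]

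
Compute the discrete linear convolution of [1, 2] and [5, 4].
y[0] = 1×5 = 5; y[1] = 1×4 + 2×5 = 14; y[2] = 2×4 = 8

[5, 14, 8]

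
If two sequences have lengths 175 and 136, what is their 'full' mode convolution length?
Linear/full convolution length: m + n - 1 = 175 + 136 - 1 = 310

310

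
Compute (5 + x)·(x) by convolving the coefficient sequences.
Ascending coefficients: a = [5, 1], b = [0, 1]. c[0] = 5×0 = 0; c[1] = 5×1 + 1×0 = 5; c[2] = 1×1 = 1. Result coefficients: [0, 5, 1] → 5x + x^2

5x + x^2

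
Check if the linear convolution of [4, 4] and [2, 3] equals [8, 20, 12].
Recompute linear convolution of [4, 4] and [2, 3]: y[0] = 4×2 = 8; y[1] = 4×3 + 4×2 = 20; y[2] = 4×3 = 12 → [8, 20, 12]. Given [8, 20, 12] matches, so answer: Yes

Yes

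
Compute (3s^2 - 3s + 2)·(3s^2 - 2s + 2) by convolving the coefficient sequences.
Ascending coefficients: a = [2, -3, 3], b = [2, -2, 3]. c[0] = 2×2 = 4; c[1] = 2×-2 + -3×2 = -10; c[2] = 2×3 + -3×-2 + 3×2 = 18; c[3] = -3×3 + 3×-2 = -15; c[4] = 3×3 = 9. Result coefficients: [4, -10, 18, -15, 9] → 9s^4 - 15s^3 + 18s^2 - 10s + 4

9s^4 - 15s^3 + 18s^2 - 10s + 4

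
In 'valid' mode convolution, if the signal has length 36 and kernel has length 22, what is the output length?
'Valid' mode counts only positions where the kernel fully overlaps the signal: m - n + 1 = 36 - 22 + 1 = 15

15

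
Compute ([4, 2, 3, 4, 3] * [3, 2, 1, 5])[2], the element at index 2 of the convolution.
Use y[k] = Σ_i a[i]·b[k-i] at k=2. y[2] = 4×1 + 2×2 + 3×3 = 17

17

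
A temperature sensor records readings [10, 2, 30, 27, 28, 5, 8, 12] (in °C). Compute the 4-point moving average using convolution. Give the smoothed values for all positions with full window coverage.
4-point moving average kernel = [1, 1, 1, 1]. Apply in 'valid' mode (full window coverage): avg[0] = (10 + 2 + 30 + 27) / 4 = 17.25; avg[1] = (2 + 30 + 27 + 28) / 4 = 21.75; avg[2] = (30 + 27 + 28 + 5) / 4 = 22.5; avg[3] = (27 + 28 + 5 + 8) / 4 = 17.0; avg[4] = (28 + 5 + 8 + 12) / 4 = 13.25. Smoothed values: [17.25, 21.75, 22.5, 17.0, 13.25]

[17.25, 21.75, 22.5, 17.0, 13.25]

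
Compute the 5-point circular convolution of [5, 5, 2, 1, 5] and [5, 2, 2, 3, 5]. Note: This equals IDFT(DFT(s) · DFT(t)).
Either evaluate y[k] = Σ_j s[j]·t[(k-j) mod 5] directly, or use IDFT(DFT(s) · DFT(t)). y[0] = 5×5 + 5×5 + 2×3 + 1×2 + 5×2 = 68; y[1] = 5×2 + 5×5 + 2×5 + 1×3 + 5×2 = 58; y[2] = 5×2 + 5×2 + 2×5 + 1×5 + 5×3 = 50; y[3] = 5×3 + 5×2 + 2×2 + 1×5 + 5×5 = 59; y[4] = 5×5 + 5×3 + 2×2 + 1×2 + 5×5 = 71. Result: [68, 58, 50, 59, 71]

[68, 58, 50, 59, 71]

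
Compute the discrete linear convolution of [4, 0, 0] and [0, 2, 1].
y[0] = 4×0 = 0; y[1] = 4×2 + 0×0 = 8; y[2] = 4×1 + 0×2 + 0×0 = 4; y[3] = 0×1 + 0×2 = 0; y[4] = 0×1 = 0

[0, 8, 4, 0, 0]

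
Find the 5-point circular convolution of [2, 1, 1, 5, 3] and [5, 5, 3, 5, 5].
Use y[k] = Σ_j a[j]·b[(k-j) mod 5]. y[0] = 2×5 + 1×5 + 1×5 + 5×3 + 3×5 = 50; y[1] = 2×5 + 1×5 + 1×5 + 5×5 + 3×3 = 54; y[2] = 2×3 + 1×5 + 1×5 + 5×5 + 3×5 = 56; y[3] = 2×5 + 1×3 + 1×5 + 5×5 + 3×5 = 58; y[4] = 2×5 + 1×5 + 1×3 + 5×5 + 3×5 = 58. Result: [50, 54, 56, 58, 58]

[50, 54, 56, 58, 58]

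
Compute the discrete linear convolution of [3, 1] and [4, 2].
y[0] = 3×4 = 12; y[1] = 3×2 + 1×4 = 10; y[2] = 1×2 = 2

[12, 10, 2]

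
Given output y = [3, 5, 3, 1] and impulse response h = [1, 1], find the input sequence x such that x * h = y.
Deconvolve y=[3, 5, 3, 1] by h=[1, 1]. Since h[0]=1, solve forward: x[0] = y[0] / 1 = 3; x[1] = (y[1] - 3×1) / 1 = 2; x[2] = (y[2] - 2×1) / 1 = 1. So x = [3, 2, 1]. Check by forward convolution: y[0] = 3×1 = 3; y[1] = 3×1 + 2×1 = 5; y[2] = 2×1 + 1×1 = 3; y[3] = 1×1 = 1

[3, 2, 1]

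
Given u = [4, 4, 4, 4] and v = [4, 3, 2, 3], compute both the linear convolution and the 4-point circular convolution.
Linear: y_lin[0] = 4×4 = 16; y_lin[1] = 4×3 + 4×4 = 28; y_lin[2] = 4×2 + 4×3 + 4×4 = 36; y_lin[3] = 4×3 + 4×2 + 4×3 + 4×4 = 48; y_lin[4] = 4×3 + 4×2 + 4×3 = 32; y_lin[5] = 4×3 + 4×2 = 20; y_lin[6] = 4×3 = 12 → [16, 28, 36, 48, 32, 20, 12]. Circular (length 4): y[0] = 4×4 + 4×3 + 4×2 + 4×3 = 48; y[1] = 4×3 + 4×4 + 4×3 + 4×2 = 48; y[2] = 4×2 + 4×3 + 4×4 + 4×3 = 48; y[3] = 4×3 + 4×2 + 4×3 + 4×4 = 48 → [48, 48, 48, 48]

Linear: [16, 28, 36, 48, 32, 20, 12], Circular: [48, 48, 48, 48]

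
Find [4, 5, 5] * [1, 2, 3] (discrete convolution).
y[0] = 4×1 = 4; y[1] = 4×2 + 5×1 = 13; y[2] = 4×3 + 5×2 + 5×1 = 27; y[3] = 5×3 + 5×2 = 25; y[4] = 5×3 = 15

[4, 13, 27, 25, 15]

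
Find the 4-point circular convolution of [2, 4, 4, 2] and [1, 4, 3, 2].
Use y[k] = Σ_j s[j]·t[(k-j) mod 4]. y[0] = 2×1 + 4×2 + 4×3 + 2×4 = 30; y[1] = 2×4 + 4×1 + 4×2 + 2×3 = 26; y[2] = 2×3 + 4×4 + 4×1 + 2×2 = 30; y[3] = 2×2 + 4×3 + 4×4 + 2×1 = 34. Result: [30, 26, 30, 34]

[30, 26, 30, 34]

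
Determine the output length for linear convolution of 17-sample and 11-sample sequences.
Linear/full convolution length: m + n - 1 = 17 + 11 - 1 = 27

27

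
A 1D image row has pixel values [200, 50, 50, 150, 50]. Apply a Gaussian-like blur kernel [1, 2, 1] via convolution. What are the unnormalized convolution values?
Convolve image row [200, 50, 50, 150, 50] with kernel [1, 2, 1]: y[0] = 200×1 = 200; y[1] = 200×2 + 50×1 = 450; y[2] = 200×1 + 50×2 + 50×1 = 350; y[3] = 50×1 + 50×2 + 150×1 = 300; y[4] = 50×1 + 150×2 + 50×1 = 400; y[5] = 150×1 + 50×2 = 250; y[6] = 50×1 = 50 → [200, 450, 350, 300, 400, 250, 50]. Normalization factor = sum(kernel) = 4.

[200, 450, 350, 300, 400, 250, 50]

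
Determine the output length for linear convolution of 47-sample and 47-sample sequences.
Linear/full convolution length: m + n - 1 = 47 + 47 - 1 = 93

93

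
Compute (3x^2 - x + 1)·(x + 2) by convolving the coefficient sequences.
Ascending coefficients: a = [1, -1, 3], b = [2, 1]. c[0] = 1×2 = 2; c[1] = 1×1 + -1×2 = -1; c[2] = -1×1 + 3×2 = 5; c[3] = 3×1 = 3. Result coefficients: [2, -1, 5, 3] → 3x^3 + 5x^2 - x + 2

3x^3 + 5x^2 - x + 2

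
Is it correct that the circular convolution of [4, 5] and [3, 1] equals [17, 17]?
Recompute circular convolution of [4, 5] and [3, 1]: y[0] = 4×3 + 5×1 = 17; y[1] = 4×1 + 5×3 = 19 → [17, 19]. Compare to given [17, 17]: they differ at index 1: given 17, correct 19, so answer: No

No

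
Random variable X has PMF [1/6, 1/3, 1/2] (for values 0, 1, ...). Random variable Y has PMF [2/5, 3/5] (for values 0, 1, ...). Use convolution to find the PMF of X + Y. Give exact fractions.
P(X+Y=k) = Σ_i P(X=i)·P(Y=k-i) — a convolution of [1/6, 1/3, 1/2] and [2/5, 3/5]. P(X+Y=0) = (1/6)×(2/5) = 1/15; P(X+Y=1) = (1/6)×(3/5) + (1/3)×(2/5) = 1/10 + 2/15 = 7/30; P(X+Y=2) = (1/3)×(3/5) + (1/2)×(2/5) = 1/5 + 1/5 = 2/5; P(X+Y=3) = (1/2)×(3/5) = 3/10. PMF: [1/15, 7/30, 2/5, 3/10] (sums to 1 ✓)

[1/15, 7/30, 2/5, 3/10]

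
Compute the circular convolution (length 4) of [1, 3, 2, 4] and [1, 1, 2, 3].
Use y[k] = Σ_j f[j]·g[(k-j) mod 4]. y[0] = 1×1 + 3×3 + 2×2 + 4×1 = 18; y[1] = 1×1 + 3×1 + 2×3 + 4×2 = 18; y[2] = 1×2 + 3×1 + 2×1 + 4×3 = 19; y[3] = 1×3 + 3×2 + 2×1 + 4×1 = 15. Result: [18, 18, 19, 15]

[18, 18, 19, 15]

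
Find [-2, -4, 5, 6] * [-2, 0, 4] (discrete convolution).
y[0] = -2×-2 = 4; y[1] = -2×0 + -4×-2 = 8; y[2] = -2×4 + -4×0 + 5×-2 = -18; y[3] = -4×4 + 5×0 + 6×-2 = -28; y[4] = 5×4 + 6×0 = 20; y[5] = 6×4 = 24

[4, 8, -18, -28, 20, 24]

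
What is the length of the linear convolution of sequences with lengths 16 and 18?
Linear/full convolution length: m + n - 1 = 16 + 18 - 1 = 33

33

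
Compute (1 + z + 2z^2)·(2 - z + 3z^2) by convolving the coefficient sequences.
Ascending coefficients: a = [1, 1, 2], b = [2, -1, 3]. c[0] = 1×2 = 2; c[1] = 1×-1 + 1×2 = 1; c[2] = 1×3 + 1×-1 + 2×2 = 6; c[3] = 1×3 + 2×-1 = 1; c[4] = 2×3 = 6. Result coefficients: [2, 1, 6, 1, 6] → 2 + z + 6z^2 + z^3 + 6z^4

2 + z + 6z^2 + z^3 + 6z^4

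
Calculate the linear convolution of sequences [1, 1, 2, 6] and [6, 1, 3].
y[0] = 1×6 = 6; y[1] = 1×1 + 1×6 = 7; y[2] = 1×3 + 1×1 + 2×6 = 16; y[3] = 1×3 + 2×1 + 6×6 = 41; y[4] = 2×3 + 6×1 = 12; y[5] = 6×3 = 18

[6, 7, 16, 41, 12, 18]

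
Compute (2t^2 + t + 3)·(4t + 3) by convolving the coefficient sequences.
Ascending coefficients: a = [3, 1, 2], b = [3, 4]. c[0] = 3×3 = 9; c[1] = 3×4 + 1×3 = 15; c[2] = 1×4 + 2×3 = 10; c[3] = 2×4 = 8. Result coefficients: [9, 15, 10, 8] → 8t^3 + 10t^2 + 15t + 9

8t^3 + 10t^2 + 15t + 9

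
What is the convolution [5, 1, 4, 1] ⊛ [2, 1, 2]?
y[0] = 5×2 = 10; y[1] = 5×1 + 1×2 = 7; y[2] = 5×2 + 1×1 + 4×2 = 19; y[3] = 1×2 + 4×1 + 1×2 = 8; y[4] = 4×2 + 1×1 = 9; y[5] = 1×2 = 2

[10, 7, 19, 8, 9, 2]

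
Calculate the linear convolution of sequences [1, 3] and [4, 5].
y[0] = 1×4 = 4; y[1] = 1×5 + 3×4 = 17; y[2] = 3×5 = 15

[4, 17, 15]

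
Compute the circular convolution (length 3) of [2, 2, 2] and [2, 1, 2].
Use y[k] = Σ_j f[j]·g[(k-j) mod 3]. y[0] = 2×2 + 2×2 + 2×1 = 10; y[1] = 2×1 + 2×2 + 2×2 = 10; y[2] = 2×2 + 2×1 + 2×2 = 10. Result: [10, 10, 10]

[10, 10, 10]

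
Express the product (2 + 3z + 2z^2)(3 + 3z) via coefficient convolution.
Ascending coefficients: a = [2, 3, 2], b = [3, 3]. c[0] = 2×3 = 6; c[1] = 2×3 + 3×3 = 15; c[2] = 3×3 + 2×3 = 15; c[3] = 2×3 = 6. Result coefficients: [6, 15, 15, 6] → 6 + 15z + 15z^2 + 6z^3

6 + 15z + 15z^2 + 6z^3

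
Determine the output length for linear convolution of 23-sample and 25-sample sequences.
Linear/full convolution length: m + n - 1 = 23 + 25 - 1 = 47

47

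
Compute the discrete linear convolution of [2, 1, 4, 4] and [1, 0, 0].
y[0] = 2×1 = 2; y[1] = 2×0 + 1×1 = 1; y[2] = 2×0 + 1×0 + 4×1 = 4; y[3] = 1×0 + 4×0 + 4×1 = 4; y[4] = 4×0 + 4×0 = 0; y[5] = 4×0 = 0

[2, 1, 4, 4, 0, 0]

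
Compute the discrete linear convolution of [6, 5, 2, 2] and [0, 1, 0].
y[0] = 6×0 = 0; y[1] = 6×1 + 5×0 = 6; y[2] = 6×0 + 5×1 + 2×0 = 5; y[3] = 5×0 + 2×1 + 2×0 = 2; y[4] = 2×0 + 2×1 = 2; y[5] = 2×0 = 0

[0, 6, 5, 2, 2, 0]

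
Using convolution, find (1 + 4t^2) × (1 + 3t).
Ascending coefficients: a = [1, 0, 4], b = [1, 3]. c[0] = 1×1 = 1; c[1] = 1×3 + 0×1 = 3; c[2] = 0×3 + 4×1 = 4; c[3] = 4×3 = 12. Result coefficients: [1, 3, 4, 12] → 1 + 3t + 4t^2 + 12t^3

1 + 3t + 4t^2 + 12t^3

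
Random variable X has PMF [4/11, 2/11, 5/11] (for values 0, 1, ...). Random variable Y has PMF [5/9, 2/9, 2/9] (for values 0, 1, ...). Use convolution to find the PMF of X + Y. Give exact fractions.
P(X+Y=k) = Σ_i P(X=i)·P(Y=k-i) — a convolution of [4/11, 2/11, 5/11] and [5/9, 2/9, 2/9]. P(X+Y=0) = (4/11)×(5/9) = 20/99; P(X+Y=1) = (4/11)×(2/9) + (2/11)×(5/9) = 8/99 + 10/99 = 2/11; P(X+Y=2) = (4/11)×(2/9) + (2/11)×(2/9) + (5/11)×(5/9) = 8/99 + 4/99 + 25/99 = 37/99; P(X+Y=3) = (2/11)×(2/9) + (5/11)×(2/9) = 4/99 + 10/99 = 14/99; P(X+Y=4) = (5/11)×(2/9) = 10/99. PMF: [20/99, 2/11, 37/99, 14/99, 10/99] (sums to 1 ✓)

[20/99, 2/11, 37/99, 14/99, 10/99]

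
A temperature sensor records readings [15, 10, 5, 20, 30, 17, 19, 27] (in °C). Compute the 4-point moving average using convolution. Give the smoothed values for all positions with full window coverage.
4-point moving average kernel = [1, 1, 1, 1]. Apply in 'valid' mode (full window coverage): avg[0] = (15 + 10 + 5 + 20) / 4 = 12.5; avg[1] = (10 + 5 + 20 + 30) / 4 = 16.25; avg[2] = (5 + 20 + 30 + 17) / 4 = 18.0; avg[3] = (20 + 30 + 17 + 19) / 4 = 21.5; avg[4] = (30 + 17 + 19 + 27) / 4 = 23.25. Smoothed values: [12.5, 16.25, 18.0, 21.5, 23.25]

[12.5, 16.25, 18.0, 21.5, 23.25]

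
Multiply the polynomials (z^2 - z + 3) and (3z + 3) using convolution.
Ascending coefficients: a = [3, -1, 1], b = [3, 3]. c[0] = 3×3 = 9; c[1] = 3×3 + -1×3 = 6; c[2] = -1×3 + 1×3 = 0; c[3] = 1×3 = 3. Result coefficients: [9, 6, 0, 3] → 3z^3 + 6z + 9

3z^3 + 6z + 9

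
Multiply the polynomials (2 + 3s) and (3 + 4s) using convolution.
Ascending coefficients: a = [2, 3], b = [3, 4]. c[0] = 2×3 = 6; c[1] = 2×4 + 3×3 = 17; c[2] = 3×4 = 12. Result coefficients: [6, 17, 12] → 6 + 17s + 12s^2

6 + 17s + 12s^2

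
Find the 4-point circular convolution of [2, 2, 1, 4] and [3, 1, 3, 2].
Use y[k] = Σ_j u[j]·v[(k-j) mod 4]. y[0] = 2×3 + 2×2 + 1×3 + 4×1 = 17; y[1] = 2×1 + 2×3 + 1×2 + 4×3 = 22; y[2] = 2×3 + 2×1 + 1×3 + 4×2 = 19; y[3] = 2×2 + 2×3 + 1×1 + 4×3 = 23. Result: [17, 22, 19, 23]

[17, 22, 19, 23]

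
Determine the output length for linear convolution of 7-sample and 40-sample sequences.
Linear/full convolution length: m + n - 1 = 7 + 40 - 1 = 46

46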